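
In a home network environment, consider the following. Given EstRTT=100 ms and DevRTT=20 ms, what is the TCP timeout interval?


Given: EstRTT = 100 ms, DevRTT = 20 ms
Timeout = EstRTT + 4 * DevRTT
4 * DevRTT = 4 * 20 = 80
Timeout = 100 + 80 = 180 ms

180


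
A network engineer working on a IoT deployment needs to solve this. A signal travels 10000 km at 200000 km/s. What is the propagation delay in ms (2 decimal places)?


Given: distance = 10000 km, speed = 200000 km/s
Delay = distance / speed = 10000 / 200000 seconds
Delay in ms = 10000 * 1000 / 200000
Delay = 50.0000 ms
Rounded to 2 dp = 50.00 ms

50.00


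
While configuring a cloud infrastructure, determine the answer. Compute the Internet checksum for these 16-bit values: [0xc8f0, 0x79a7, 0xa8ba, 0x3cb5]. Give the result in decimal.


Given words: [0xc8f0, 0x79a7, 0xa8ba, 0x3cb5]
Step 1: Sum all words
Raw sum = 51440 + 31143 + 43194 + 15541 = 141318
Step 2: Fold carry: (10246 + 2) = 10248
One's complement = ~10248 & 0xFFFF = 55287

55287


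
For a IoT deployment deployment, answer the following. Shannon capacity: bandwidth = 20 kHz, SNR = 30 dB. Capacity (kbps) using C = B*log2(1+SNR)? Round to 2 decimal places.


Given: B = 20 kHz, SNR = 30 dB
SNR linear = 10^(30/10) = 1000
1 + SNR = 1001
log2(1001) = 9.9672262588
C = 20 * 1000 * 9.9672262588 = 199344.5252 bps
C = 199.344525 kbps -> 199.34 kbps (2 dp)

199.34


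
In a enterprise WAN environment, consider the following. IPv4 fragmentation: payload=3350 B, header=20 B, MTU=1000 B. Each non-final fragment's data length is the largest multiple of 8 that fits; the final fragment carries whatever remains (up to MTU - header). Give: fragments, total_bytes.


Max data per non-final fragment = floor((MTU - header)/8)*8 = floor((1000 - 20)/8)*8 = floor(980/8)*8 = 976 B
Final fragment needs no 8-byte alignment: it can carry up to MTU - header = 980 B
Non-final fragments needed = ceil((payload - 980) / 976) = ceil(2370/976) = ceil(2.4283) = 3
Number of fragments = 3 + 1 = 4
Fragment sizes (data): 3 * 976 B + 422 B (last, 422 <= 980 OK)
Total bytes sent = payload + n_frags * header = 3350 + 4*20 = 3350 + 80 = 3430 B

4, 3430


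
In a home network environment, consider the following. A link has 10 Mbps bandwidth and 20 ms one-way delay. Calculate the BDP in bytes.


Given: bandwidth = 10 Mbps, delay = 20 ms
BDP in bits = 10 * 10^6 * 20 / 1000
BDP in bits = 200000
BDP in bytes = 200000 / 8 = 25000

25000


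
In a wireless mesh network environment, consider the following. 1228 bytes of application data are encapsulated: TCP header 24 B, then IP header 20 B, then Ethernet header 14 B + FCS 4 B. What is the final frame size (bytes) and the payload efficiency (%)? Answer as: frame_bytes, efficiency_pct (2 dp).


TCP segment = 1228 + 24 = 1252 B
IP packet = 1252 + 20 = 1272 B
Ethernet frame = 1272 + 14 + 4 = 1290 B
Efficiency = app / frame = 1228 / 1290 = 0.951938 = 95.1938% -> 95.19% (2 dp)

1290, 95.19


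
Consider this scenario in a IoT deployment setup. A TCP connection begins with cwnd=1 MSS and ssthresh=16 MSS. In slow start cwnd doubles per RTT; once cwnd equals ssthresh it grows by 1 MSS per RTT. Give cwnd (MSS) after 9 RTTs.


RTT 0: cwnd = 1 MSS (initial)
RTT 1: cwnd = 2 MSS (slow start, doubled)
RTT 2: cwnd = 4 MSS (slow start, doubled)
RTT 3: cwnd = 8 MSS (slow start, doubled)
RTT 4: cwnd = 16 MSS (slow start, doubled)
RTT 5: cwnd = 17 MSS (congestion avoidance, +1)
RTT 6: cwnd = 18 MSS (congestion avoidance, +1)
RTT 7: cwnd = 19 MSS (congestion avoidance, +1)
RTT 8: cwnd = 20 MSS (congestion avoidance, +1)
RTT 9: cwnd = 21 MSS (congestion avoidance, +1)

21


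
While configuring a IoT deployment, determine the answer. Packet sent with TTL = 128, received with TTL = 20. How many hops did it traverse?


Given: initial TTL = 128, received TTL = 20
Hops = initial TTL - received TTL
Hops = 128 - 20 = 108

108


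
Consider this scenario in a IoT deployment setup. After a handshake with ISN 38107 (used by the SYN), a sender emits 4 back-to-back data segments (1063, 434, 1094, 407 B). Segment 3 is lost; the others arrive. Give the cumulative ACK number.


SYN uses sequence number 38107; first data byte = ISN + 1 = 38108.
Segment 1: SEQ = 38108, len = 1063 B, covers [38108, 39170]
Segment 2: SEQ = 39171, len = 434 B, covers [39171, 39604]
Segment 3: SEQ = 39605, len = 1094 B, covers [39605, 40698] [LOST]
Segment 4: SEQ = 40699, len = 407 B, covers [40699, 41105]
In-order data received: bytes [38108, 39604] (segments 1..2).
Segment 3 missing -> gap begins at byte 39605; later segments buffered out of order.
Cumulative ACK = next expected in-order byte = 38108 + 1063 + 434 = 39605

39605


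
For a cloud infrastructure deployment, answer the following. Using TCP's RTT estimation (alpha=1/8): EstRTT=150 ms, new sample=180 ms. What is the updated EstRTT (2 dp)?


Given: EstRTT = 150 ms, SampleRTT = 180 ms, alpha = 1/8
New EstRTT = (1 - alpha) * EstRTT + alpha * SampleRTT
(7/8) * 150 = 131.25
(1/8) * 180 = 22.5
New EstRTT = 131.25 + 22.5 = 153.75 ms -> 153.75 ms (2 dp)

153.75


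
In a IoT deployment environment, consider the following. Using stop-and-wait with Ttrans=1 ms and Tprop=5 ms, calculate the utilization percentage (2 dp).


Given: Ttrans = 1 ms, Tprop = 5 ms
RTT = 2 * Tprop = 2 * 5 = 10 ms
U = Ttrans / (Ttrans + RTT)
U = 1 / (1 + 10)
U = 1 / 11 = 0.090909
U% = 9.09%

9.09


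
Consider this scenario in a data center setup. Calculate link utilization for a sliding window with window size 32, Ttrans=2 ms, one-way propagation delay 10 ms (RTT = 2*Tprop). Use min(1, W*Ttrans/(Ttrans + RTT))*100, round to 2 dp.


Given: W = 32, Ttrans = 2 ms, RTT = 20 ms (= 2 * Tprop, Tprop = 10 ms)
Cycle time = Ttrans + RTT = 2 + 20 = 22 ms (first packet sent until its ACK returns)
W * Ttrans = 32 * 2 = 64 ms of sending per cycle
W * Ttrans / (Ttrans + RTT) = 64 / 22 = 2.909091
U = min(1, 2.909091) = 1.000000
U% = 100.00%

100.00


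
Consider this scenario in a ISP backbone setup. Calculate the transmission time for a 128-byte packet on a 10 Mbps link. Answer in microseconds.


Given: packet = 128 bytes, bandwidth = 10 Mbps
Packet in bits = 128 * 8 = 1024 bits
Bandwidth = 10 * 10^6 = 10000000 bps
Time = 1024 / 10000000 seconds
Time in us = 1024 * 10^6 / 10000000 = 102.4

102.4


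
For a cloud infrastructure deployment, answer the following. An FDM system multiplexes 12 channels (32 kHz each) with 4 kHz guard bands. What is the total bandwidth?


Given: 12 channels, 32 kHz each, guard = 4 kHz
Channel bandwidth = 12 * 32 = 384 kHz
Guard bands = 11 gaps * 4 kHz = 44 kHz
Total = 384 + 44 = 428 kHz

428


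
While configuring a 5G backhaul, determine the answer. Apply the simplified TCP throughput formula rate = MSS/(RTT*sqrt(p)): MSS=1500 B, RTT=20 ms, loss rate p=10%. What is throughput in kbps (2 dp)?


Given: MSS = 1500 bytes, RTT = 20 ms, loss = 10%
RTT in seconds = 20 / 1000 = 0.02
Loss rate = 10% = 0.1
sqrt(loss) = sqrt(0.1) = 0.316227766017
Throughput (bytes/s) = 1500 / (0.02 * 0.316227766017) = 237170.8245
Throughput (kbps) = 237170.8245 * 8 / 1000 = 1897.366596 -> 1897.37 kbps (2 dp)

1897.37


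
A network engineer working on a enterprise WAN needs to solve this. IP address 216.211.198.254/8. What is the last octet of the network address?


Given: IP = 216.211.198.254, prefix = /8
Subnet mask = 255.0.0.0
Last octet of IP: 254
Last octet of mask: 0
Network last octet = 254 AND 0 = 0

0


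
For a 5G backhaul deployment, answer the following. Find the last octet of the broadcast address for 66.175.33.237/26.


Given: IP = 66.175.33.237, prefix = /26
Host bits = 32 - 26 = 6
Network last octet = 237 AND mask = 192
Host part size = 2^6 - 1 = 63
Broadcast last octet = 192 OR 63 = 255

255


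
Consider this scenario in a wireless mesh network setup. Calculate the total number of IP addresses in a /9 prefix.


Given: CIDR prefix /9
Host bits = 32 - 9 = 23
Total addresses = 2^23 = 8388608

8388608


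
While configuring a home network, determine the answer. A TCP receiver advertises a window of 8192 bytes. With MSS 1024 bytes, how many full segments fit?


Given: RWND = 8192 bytes, MSS = 1024 bytes
Full segments = floor(RWND / MSS)
Full segments = floor(8192 / 1024)
Full segments = floor(8.0) = 8

8


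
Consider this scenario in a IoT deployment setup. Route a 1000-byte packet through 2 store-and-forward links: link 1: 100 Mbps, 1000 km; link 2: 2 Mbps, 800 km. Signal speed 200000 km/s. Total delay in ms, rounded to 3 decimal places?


Packet = 1000 bytes = 8000 bits. Store-and-forward: sum (t_trans + t_prop) per link.
Link 1: t_trans = 8000/(100*10^6) s = 0.0800 ms; t_prop = 1000/200000 s = 5.0000 ms; subtotal = 5.0800 ms
Link 2: t_trans = 8000/(2*10^6) s = 4.0000 ms; t_prop = 800/200000 s = 4.0000 ms; subtotal = 8.0000 ms
End-to-end = 5.0800 + 8.0000 = 13.0800 ms -> 13.080 ms (3 dp)

13.080


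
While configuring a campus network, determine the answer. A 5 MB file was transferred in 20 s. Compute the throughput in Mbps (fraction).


Given: file = 5 MB, time = 20 s
File in Mb = 5 * 8 = 40 Mb
Throughput = 40 / 20 Mbps
Throughput = 2 Mbps

2


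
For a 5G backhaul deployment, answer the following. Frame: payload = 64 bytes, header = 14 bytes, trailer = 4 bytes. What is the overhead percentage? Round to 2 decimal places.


Given: payload = 64 B, header = 14 B, trailer = 4 B
Overhead bytes = header + trailer = 14 + 4 = 18
Total frame = payload + overhead = 64 + 18 = 82
Overhead % = 18 / 82 * 100 = 21.9512% -> 21.95% (2 dp)

21.95


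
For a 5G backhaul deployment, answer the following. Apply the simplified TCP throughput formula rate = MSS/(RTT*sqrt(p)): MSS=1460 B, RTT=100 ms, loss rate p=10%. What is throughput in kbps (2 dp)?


Given: MSS = 1460 bytes, RTT = 100 ms, loss = 10%
RTT in seconds = 100 / 1000 = 0.1
Loss rate = 10% = 0.1
sqrt(loss) = sqrt(0.1) = 0.316227766017
Throughput (bytes/s) = 1460 / (0.1 * 0.316227766017) = 46169.2538
Throughput (kbps) = 46169.2538 * 8 / 1000 = 369.354031 -> 369.35 kbps (2 dp)

369.35


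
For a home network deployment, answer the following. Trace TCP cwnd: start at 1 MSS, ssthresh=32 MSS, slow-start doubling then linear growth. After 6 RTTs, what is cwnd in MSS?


RTT 0: cwnd = 1 MSS (initial)
RTT 1: cwnd = 2 MSS (slow start, doubled)
RTT 2: cwnd = 4 MSS (slow start, doubled)
RTT 3: cwnd = 8 MSS (slow start, doubled)
RTT 4: cwnd = 16 MSS (slow start, doubled)
RTT 5: cwnd = 32 MSS (slow start, doubled)
RTT 6: cwnd = 33 MSS (congestion avoidance, +1)

33


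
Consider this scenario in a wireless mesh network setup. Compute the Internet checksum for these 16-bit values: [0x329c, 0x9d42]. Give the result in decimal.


Given words: [0x329c, 0x9d42]
Step 1: Sum all words
Raw sum = 12956 + 40258 = 53214
One's complement = ~53214 & 0xFFFF = 12321

12321


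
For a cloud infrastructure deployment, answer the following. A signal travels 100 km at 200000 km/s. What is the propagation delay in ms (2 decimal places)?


Given: distance = 100 km, speed = 200000 km/s
Delay = distance / speed = 100 / 200000 seconds
Delay in ms = 100 * 1000 / 200000
Delay = 0.5000 ms
Rounded to 2 dp = 0.50 ms

0.50


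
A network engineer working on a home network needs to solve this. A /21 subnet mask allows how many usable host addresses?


Given: subnet mask /21
Host bits = 32 - 21 = 11
Total addresses = 2^11 = 2048
Usable hosts = 2048 - 2 (network + broadcast) = 2046

2046


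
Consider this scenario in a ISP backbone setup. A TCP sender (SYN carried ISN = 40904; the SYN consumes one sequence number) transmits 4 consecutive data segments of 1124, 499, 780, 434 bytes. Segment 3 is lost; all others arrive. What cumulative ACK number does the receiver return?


SYN uses sequence number 40904; first data byte = ISN + 1 = 40905.
Segment 1: SEQ = 40905, len = 1124 B, covers [40905, 42028]
Segment 2: SEQ = 42029, len = 499 B, covers [42029, 42527]
Segment 3: SEQ = 42528, len = 780 B, covers [42528, 43307] [LOST]
Segment 4: SEQ = 43308, len = 434 B, covers [43308, 43741]
In-order data received: bytes [40905, 42527] (segments 1..2).
Segment 3 missing -> gap begins at byte 42528; later segments buffered out of order.
Cumulative ACK = next expected in-order byte = 40905 + 1124 + 499 = 42528

42528


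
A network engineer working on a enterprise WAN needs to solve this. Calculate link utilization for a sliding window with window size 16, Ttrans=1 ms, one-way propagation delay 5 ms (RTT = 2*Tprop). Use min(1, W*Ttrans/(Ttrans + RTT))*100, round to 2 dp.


Given: W = 16, Ttrans = 1 ms, RTT = 10 ms (= 2 * Tprop, Tprop = 5 ms)
Cycle time = Ttrans + RTT = 1 + 10 = 11 ms (first packet sent until its ACK returns)
W * Ttrans = 16 * 1 = 16 ms of sending per cycle
W * Ttrans / (Ttrans + RTT) = 16 / 11 = 1.454545
U = min(1, 1.454545) = 1.000000
U% = 100.00%

100.00


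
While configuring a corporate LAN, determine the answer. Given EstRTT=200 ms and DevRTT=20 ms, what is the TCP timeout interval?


Given: EstRTT = 200 ms, DevRTT = 20 ms
Timeout = EstRTT + 4 * DevRTT
4 * DevRTT = 4 * 20 = 80
Timeout = 200 + 80 = 280 ms

280


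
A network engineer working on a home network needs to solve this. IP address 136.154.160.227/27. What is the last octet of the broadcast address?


Given: IP = 136.154.160.227, prefix = /27
Host bits = 32 - 27 = 5
Network last octet = 227 AND mask = 224
Host part size = 2^5 - 1 = 31
Broadcast last octet = 224 OR 31 = 255

255


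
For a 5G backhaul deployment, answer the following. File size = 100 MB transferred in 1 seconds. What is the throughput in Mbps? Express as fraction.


Given: file = 100 MB, time = 1 s
File in Mb = 100 * 8 = 800 Mb
Throughput = 800 / 1 Mbps
Throughput = 800 Mbps

800


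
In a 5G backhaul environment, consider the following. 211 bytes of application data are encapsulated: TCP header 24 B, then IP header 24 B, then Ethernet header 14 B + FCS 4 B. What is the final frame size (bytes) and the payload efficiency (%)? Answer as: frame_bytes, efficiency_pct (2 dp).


TCP segment = 211 + 24 = 235 B
IP packet = 235 + 24 = 259 B
Ethernet frame = 259 + 14 + 4 = 277 B
Efficiency = app / frame = 211 / 277 = 0.761733 = 76.1733% -> 76.17% (2 dp)

277, 76.17


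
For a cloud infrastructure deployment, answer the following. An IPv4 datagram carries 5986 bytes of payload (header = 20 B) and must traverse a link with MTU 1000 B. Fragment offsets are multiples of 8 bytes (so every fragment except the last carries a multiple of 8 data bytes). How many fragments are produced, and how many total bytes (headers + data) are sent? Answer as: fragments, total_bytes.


Max data per non-final fragment = floor((MTU - header)/8)*8 = floor((1000 - 20)/8)*8 = floor(980/8)*8 = 976 B
Final fragment needs no 8-byte alignment: it can carry up to MTU - header = 980 B
Non-final fragments needed = ceil((payload - 980) / 976) = ceil(5006/976) = ceil(5.1291) = 6
Number of fragments = 6 + 1 = 7
Fragment sizes (data): 6 * 976 B + 130 B (last, 130 <= 980 OK)
Total bytes sent = payload + n_frags * header = 5986 + 7*20 = 5986 + 140 = 6126 B

7, 6126


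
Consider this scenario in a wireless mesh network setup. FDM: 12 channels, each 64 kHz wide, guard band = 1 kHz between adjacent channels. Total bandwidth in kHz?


Given: 12 channels, 64 kHz each, guard = 1 kHz
Channel bandwidth = 12 * 64 = 768 kHz
Guard bands = 11 gaps * 1 kHz = 11 kHz
Total = 768 + 11 = 779 kHz

779


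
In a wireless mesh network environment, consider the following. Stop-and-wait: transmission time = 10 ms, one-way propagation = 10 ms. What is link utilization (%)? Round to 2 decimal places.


Given: Ttrans = 10 ms, Tprop = 10 ms
RTT = 2 * Tprop = 2 * 10 = 20 ms
U = Ttrans / (Ttrans + RTT)
U = 10 / (10 + 20)
U = 10 / 30 = 0.333333
U% = 33.33%

33.33


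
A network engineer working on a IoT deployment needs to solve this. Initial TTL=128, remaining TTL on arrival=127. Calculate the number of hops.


Given: initial TTL = 128, received TTL = 127
Hops = initial TTL - received TTL
Hops = 128 - 127 = 1

1


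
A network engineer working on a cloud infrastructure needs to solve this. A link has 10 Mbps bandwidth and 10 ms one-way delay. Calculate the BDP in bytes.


Given: bandwidth = 10 Mbps, delay = 10 ms
BDP in bits = 10 * 10^6 * 10 / 1000
BDP in bits = 100000
BDP in bytes = 100000 / 8 = 12500

12500


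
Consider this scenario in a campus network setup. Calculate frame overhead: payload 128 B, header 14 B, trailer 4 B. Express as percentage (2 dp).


Given: payload = 128 B, header = 14 B, trailer = 4 B
Overhead bytes = header + trailer = 14 + 4 = 18
Total frame = payload + overhead = 128 + 18 = 146
Overhead % = 18 / 146 * 100 = 12.3288% -> 12.33% (2 dp)

12.33


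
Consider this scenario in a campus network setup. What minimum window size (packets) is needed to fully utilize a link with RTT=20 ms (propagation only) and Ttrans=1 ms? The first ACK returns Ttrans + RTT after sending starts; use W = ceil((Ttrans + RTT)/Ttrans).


Given: Ttrans = 1 ms, RTT = 20 ms (= 2 * Tprop, Tprop = 10 ms)
Time until first ACK returns = Ttrans + RTT = 1 + 20 = 21 ms
Need W * Ttrans >= Ttrans + RTT  ->  W >= (Ttrans + RTT) / Ttrans
(Ttrans + RTT) / Ttrans = 21 / 1 = 21
W_min = ceil(21) = 21

21


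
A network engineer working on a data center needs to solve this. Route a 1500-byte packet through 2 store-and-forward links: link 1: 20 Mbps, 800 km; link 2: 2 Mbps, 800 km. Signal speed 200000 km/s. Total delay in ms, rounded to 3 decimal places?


Packet = 1500 bytes = 12000 bits. Store-and-forward: sum (t_trans + t_prop) per link.
Link 1: t_trans = 12000/(20*10^6) s = 0.6000 ms; t_prop = 800/200000 s = 4.0000 ms; subtotal = 4.6000 ms
Link 2: t_trans = 12000/(2*10^6) s = 6.0000 ms; t_prop = 800/200000 s = 4.0000 ms; subtotal = 10.0000 ms
End-to-end = 4.6000 + 10.0000 = 14.6000 ms -> 14.600 ms (3 dp)

14.600


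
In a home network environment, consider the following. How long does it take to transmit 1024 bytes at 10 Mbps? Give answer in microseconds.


Given: packet = 1024 bytes, bandwidth = 10 Mbps
Packet in bits = 1024 * 8 = 8192 bits
Bandwidth = 10 * 10^6 = 10000000 bps
Time = 8192 / 10000000 seconds
Time in us = 8192 * 10^6 / 10000000 = 819.2

819.2


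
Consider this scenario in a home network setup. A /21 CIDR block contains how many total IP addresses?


Given: CIDR prefix /21
Host bits = 32 - 21 = 11
Total addresses = 2^11 = 2048

2048


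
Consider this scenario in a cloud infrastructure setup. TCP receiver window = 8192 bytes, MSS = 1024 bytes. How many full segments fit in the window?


Given: RWND = 8192 bytes, MSS = 1024 bytes
Full segments = floor(RWND / MSS)
Full segments = floor(8192 / 1024)
Full segments = floor(8.0) = 8

8


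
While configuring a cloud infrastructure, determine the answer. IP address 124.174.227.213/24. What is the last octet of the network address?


Given: IP = 124.174.227.213, prefix = /24
Subnet mask = 255.255.255.0
Last octet of IP: 213
Last octet of mask: 0
Network last octet = 213 AND 0 = 0

0


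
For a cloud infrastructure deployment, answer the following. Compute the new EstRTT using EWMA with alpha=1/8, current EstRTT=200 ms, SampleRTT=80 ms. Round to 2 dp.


Given: EstRTT = 200 ms, SampleRTT = 80 ms, alpha = 1/8
New EstRTT = (1 - alpha) * EstRTT + alpha * SampleRTT
(7/8) * 200 = 175
(1/8) * 80 = 10
New EstRTT = 175 + 10 = 185 ms -> 185.00 ms (2 dp)

185.00


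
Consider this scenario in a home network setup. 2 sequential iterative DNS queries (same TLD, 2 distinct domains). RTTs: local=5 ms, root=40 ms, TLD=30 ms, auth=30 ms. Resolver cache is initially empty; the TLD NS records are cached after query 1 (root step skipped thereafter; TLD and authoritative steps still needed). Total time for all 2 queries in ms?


Lookup 1 (cold cache): local + root + TLD + auth = 5 + 40 + 30 + 30 = 105 ms
Lookups 2..2 (TLD NS cached -> skip root; new domain -> still ask TLD and auth): local + TLD + auth = 5 + 30 + 30 = 65 ms each
Remaining 1 lookups: 1 * 65 = 65 ms
Total = 105 + 65 = 170 ms

170


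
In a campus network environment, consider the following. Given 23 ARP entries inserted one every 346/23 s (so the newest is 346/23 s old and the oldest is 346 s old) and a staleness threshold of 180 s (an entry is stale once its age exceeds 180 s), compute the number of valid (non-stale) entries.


Ages are k * 346/23 s for k = 1..23 (spacing = 15.0435 s).
Entry k is valid iff k * 346/23 <= 180 iff k <= 23 * 180 / 346 = 11.9653
n_valid = floor(11.9653) = 11
(n_stale = 23 - 11 = 12)

11


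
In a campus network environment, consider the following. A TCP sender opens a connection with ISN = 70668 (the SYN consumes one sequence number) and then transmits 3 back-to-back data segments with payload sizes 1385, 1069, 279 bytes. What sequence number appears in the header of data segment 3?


The SYN occupies sequence number ISN = 70668, so the first data byte is ISN + 1 = 70669.
SEQ of data segment i = (ISN + 1) + sum of payload sizes of segments 1..i-1.
Segment 1: SEQ = 70669, payload = 1385 bytes
Segment 2: SEQ = 72054, payload = 1069 bytes
Segment 3: SEQ = 73123, payload = 279 bytes
SEQ of segment 3 = 70669 + 1385 + 1069 = 73123

73123


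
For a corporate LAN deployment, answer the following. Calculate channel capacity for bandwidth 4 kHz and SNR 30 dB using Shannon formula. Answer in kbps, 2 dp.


Given: B = 4 kHz, SNR = 30 dB
SNR linear = 10^(30/10) = 1000
1 + SNR = 1001
log2(1001) = 9.9672262588
C = 4 * 1000 * 9.9672262588 = 39868.9050 bps
C = 39.868905 kbps -> 39.87 kbps (2 dp)

39.87


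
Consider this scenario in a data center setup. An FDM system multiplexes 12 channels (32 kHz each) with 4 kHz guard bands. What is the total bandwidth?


Given: 12 channels, 32 kHz each, guard = 4 kHz
Channel bandwidth = 12 * 32 = 384 kHz
Guard bands = 11 gaps * 4 kHz = 44 kHz
Total = 384 + 44 = 428 kHz

428


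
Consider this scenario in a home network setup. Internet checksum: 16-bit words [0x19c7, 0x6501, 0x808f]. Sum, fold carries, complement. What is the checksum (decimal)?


Given words: [0x19c7, 0x6501, 0x808f]
Step 1: Sum all words
Raw sum = 6599 + 25857 + 32911 = 65367
One's complement = ~65367 & 0xFFFF = 168

168


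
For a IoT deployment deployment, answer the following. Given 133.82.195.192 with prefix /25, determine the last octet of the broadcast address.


Given: IP = 133.82.195.192, prefix = /25
Host bits = 32 - 25 = 7
Network last octet = 192 AND mask = 128
Host part size = 2^7 - 1 = 127
Broadcast last octet = 128 OR 127 = 255

255


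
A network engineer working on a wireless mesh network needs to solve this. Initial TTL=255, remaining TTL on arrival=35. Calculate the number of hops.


Given: initial TTL = 255, received TTL = 35
Hops = initial TTL - received TTL
Hops = 255 - 35 = 220

220


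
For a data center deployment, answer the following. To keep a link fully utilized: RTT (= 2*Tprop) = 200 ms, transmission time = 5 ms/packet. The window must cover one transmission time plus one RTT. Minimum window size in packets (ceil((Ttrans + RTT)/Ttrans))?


Given: Ttrans = 5 ms, RTT = 200 ms (= 2 * Tprop, Tprop = 100 ms)
Time until first ACK returns = Ttrans + RTT = 5 + 200 = 205 ms
Need W * Ttrans >= Ttrans + RTT  ->  W >= (Ttrans + RTT) / Ttrans
(Ttrans + RTT) / Ttrans = 205 / 5 = 41
W_min = ceil(41) = 41

41


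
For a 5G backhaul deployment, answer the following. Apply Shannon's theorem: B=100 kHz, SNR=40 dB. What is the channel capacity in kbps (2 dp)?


Given: B = 100 kHz, SNR = 40 dB
SNR linear = 10^(40/10) = 10000
1 + SNR = 10001
log2(10001) = 13.2878566418
C = 100 * 1000 * 13.2878566418 = 1328785.6642 bps
C = 1328.785664 kbps -> 1328.79 kbps (2 dp)

1328.79


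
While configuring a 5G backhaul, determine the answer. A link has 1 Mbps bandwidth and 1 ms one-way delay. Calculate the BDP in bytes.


Given: bandwidth = 1 Mbps, delay = 1 ms
BDP in bits = 1 * 10^6 * 1 / 1000
BDP in bits = 1000
BDP in bytes = 1000 / 8 = 125

125


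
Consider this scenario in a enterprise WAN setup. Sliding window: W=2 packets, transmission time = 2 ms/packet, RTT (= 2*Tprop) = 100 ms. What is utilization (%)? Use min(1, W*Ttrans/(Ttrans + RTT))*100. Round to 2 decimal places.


Given: W = 2, Ttrans = 2 ms, RTT = 100 ms (= 2 * Tprop, Tprop = 50 ms)
Cycle time = Ttrans + RTT = 2 + 100 = 102 ms (first packet sent until its ACK returns)
W * Ttrans = 2 * 2 = 4 ms of sending per cycle
W * Ttrans / (Ttrans + RTT) = 4 / 102 = 0.039216
U = min(1, 0.039216) = 0.039216
U% = 3.92%

3.92


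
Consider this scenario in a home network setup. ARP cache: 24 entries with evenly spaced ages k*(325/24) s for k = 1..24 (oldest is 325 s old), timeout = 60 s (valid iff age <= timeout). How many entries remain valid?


Ages are k * 325/24 s for k = 1..24 (spacing = 13.5417 s).
Entry k is valid iff k * 325/24 <= 60 iff k <= 24 * 60 / 325 = 4.4308
n_valid = floor(4.4308) = 4
(n_stale = 24 - 4 = 20)

4


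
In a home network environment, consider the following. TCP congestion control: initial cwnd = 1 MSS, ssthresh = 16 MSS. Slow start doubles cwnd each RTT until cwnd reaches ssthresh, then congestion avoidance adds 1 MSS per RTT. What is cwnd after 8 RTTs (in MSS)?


RTT 0: cwnd = 1 MSS (initial)
RTT 1: cwnd = 2 MSS (slow start, doubled)
RTT 2: cwnd = 4 MSS (slow start, doubled)
RTT 3: cwnd = 8 MSS (slow start, doubled)
RTT 4: cwnd = 16 MSS (slow start, doubled)
RTT 5: cwnd = 17 MSS (congestion avoidance, +1)
RTT 6: cwnd = 18 MSS (congestion avoidance, +1)
RTT 7: cwnd = 19 MSS (congestion avoidance, +1)
RTT 8: cwnd = 20 MSS (congestion avoidance, +1)

20


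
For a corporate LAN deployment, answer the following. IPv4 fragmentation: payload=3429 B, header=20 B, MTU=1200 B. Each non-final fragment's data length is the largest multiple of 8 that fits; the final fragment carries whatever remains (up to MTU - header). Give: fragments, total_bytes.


Max data per non-final fragment = floor((MTU - header)/8)*8 = floor((1200 - 20)/8)*8 = floor(1180/8)*8 = 1176 B
Final fragment needs no 8-byte alignment: it can carry up to MTU - header = 1180 B
Non-final fragments needed = ceil((payload - 1180) / 1176) = ceil(2249/1176) = ceil(1.9124) = 2
Number of fragments = 2 + 1 = 3
Fragment sizes (data): 2 * 1176 B + 1077 B (last, 1077 <= 1180 OK)
Total bytes sent = payload + n_frags * header = 3429 + 3*20 = 3429 + 60 = 3489 B

3, 3489


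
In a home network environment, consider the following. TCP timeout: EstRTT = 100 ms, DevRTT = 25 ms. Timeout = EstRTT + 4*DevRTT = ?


Given: EstRTT = 100 ms, DevRTT = 25 ms
Timeout = EstRTT + 4 * DevRTT
4 * DevRTT = 4 * 25 = 100
Timeout = 100 + 100 = 200 ms

200


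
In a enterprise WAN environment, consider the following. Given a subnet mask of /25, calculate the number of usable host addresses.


Given: subnet mask /25
Host bits = 32 - 25 = 7
Total addresses = 2^7 = 128
Usable hosts = 128 - 2 (network + broadcast) = 126

126


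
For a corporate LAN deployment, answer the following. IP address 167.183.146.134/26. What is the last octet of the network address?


Given: IP = 167.183.146.134, prefix = /26
Subnet mask = 255.255.255.192
Last octet of IP: 134
Last octet of mask: 192
Network last octet = 134 AND 192 = 128

128


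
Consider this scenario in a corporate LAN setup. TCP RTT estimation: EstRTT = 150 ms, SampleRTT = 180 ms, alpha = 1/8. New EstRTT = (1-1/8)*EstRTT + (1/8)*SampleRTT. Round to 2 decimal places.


Given: EstRTT = 150 ms, SampleRTT = 180 ms, alpha = 1/8
New EstRTT = (1 - alpha) * EstRTT + alpha * SampleRTT
(7/8) * 150 = 131.25
(1/8) * 180 = 22.5
New EstRTT = 131.25 + 22.5 = 153.75 ms -> 153.75 ms (2 dp)

153.75


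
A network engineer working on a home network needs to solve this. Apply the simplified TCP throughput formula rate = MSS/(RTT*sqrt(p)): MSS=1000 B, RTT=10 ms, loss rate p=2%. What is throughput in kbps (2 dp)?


Given: MSS = 1000 bytes, RTT = 10 ms, loss = 2%
RTT in seconds = 10 / 1000 = 0.01
Loss rate = 2% = 0.02
sqrt(loss) = sqrt(0.02) = 0.141421356237
Throughput (bytes/s) = 1000 / (0.01 * 0.141421356237) = 707106.7812
Throughput (kbps) = 707106.7812 * 8 / 1000 = 5656.854249 -> 5656.85 kbps (2 dp)

5656.85


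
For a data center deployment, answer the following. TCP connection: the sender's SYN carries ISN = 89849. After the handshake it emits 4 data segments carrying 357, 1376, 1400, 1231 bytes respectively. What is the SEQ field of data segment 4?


The SYN occupies sequence number ISN = 89849, so the first data byte is ISN + 1 = 89850.
SEQ of data segment i = (ISN + 1) + sum of payload sizes of segments 1..i-1.
Segment 1: SEQ = 89850, payload = 357 bytes
Segment 2: SEQ = 90207, payload = 1376 bytes
Segment 3: SEQ = 91583, payload = 1400 bytes
Segment 4: SEQ = 92983, payload = 1231 bytes
SEQ of segment 4 = 89850 + 357 + 1376 + 1400 = 92983

92983


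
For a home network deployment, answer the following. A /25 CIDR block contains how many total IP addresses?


Given: CIDR prefix /25
Host bits = 32 - 25 = 7
Total addresses = 2^7 = 128

128


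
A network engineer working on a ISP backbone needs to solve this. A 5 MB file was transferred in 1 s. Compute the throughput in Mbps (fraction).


Given: file = 5 MB, time = 1 s
File in Mb = 5 * 8 = 40 Mb
Throughput = 40 / 1 Mbps
Throughput = 40 Mbps

40


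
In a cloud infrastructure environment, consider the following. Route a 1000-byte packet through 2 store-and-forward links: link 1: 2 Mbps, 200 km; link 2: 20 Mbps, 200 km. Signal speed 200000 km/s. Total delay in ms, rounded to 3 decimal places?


Packet = 1000 bytes = 8000 bits. Store-and-forward: sum (t_trans + t_prop) per link.
Link 1: t_trans = 8000/(2*10^6) s = 4.0000 ms; t_prop = 200/200000 s = 1.0000 ms; subtotal = 5.0000 ms
Link 2: t_trans = 8000/(20*10^6) s = 0.4000 ms; t_prop = 200/200000 s = 1.0000 ms; subtotal = 1.4000 ms
End-to-end = 5.0000 + 1.4000 = 6.4000 ms -> 6.400 ms (3 dp)

6.400


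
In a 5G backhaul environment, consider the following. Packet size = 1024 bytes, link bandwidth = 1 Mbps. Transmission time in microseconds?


Given: packet = 1024 bytes, bandwidth = 1 Mbps
Packet in bits = 1024 * 8 = 8192 bits
Bandwidth = 1 * 10^6 = 1000000 bps
Time = 8192 / 1000000 seconds
Time in us = 8192 * 10^6 / 1000000 = 8192

8192


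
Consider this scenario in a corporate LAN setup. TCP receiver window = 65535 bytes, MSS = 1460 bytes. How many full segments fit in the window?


Given: RWND = 65535 bytes, MSS = 1460 bytes
Full segments = floor(RWND / MSS)
Full segments = floor(65535 / 1460)
Full segments = floor(44.887) = 44

44


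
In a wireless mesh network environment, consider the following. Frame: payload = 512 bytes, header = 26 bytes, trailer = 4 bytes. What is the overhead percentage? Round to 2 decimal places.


Given: payload = 512 B, header = 26 B, trailer = 4 B
Overhead bytes = header + trailer = 26 + 4 = 30
Total frame = payload + overhead = 512 + 30 = 542
Overhead % = 30 / 542 * 100 = 5.5351% -> 5.54% (2 dp)

5.54


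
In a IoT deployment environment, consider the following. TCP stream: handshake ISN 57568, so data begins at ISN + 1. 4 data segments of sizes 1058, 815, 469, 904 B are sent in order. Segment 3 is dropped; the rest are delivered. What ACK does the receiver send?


SYN uses sequence number 57568; first data byte = ISN + 1 = 57569.
Segment 1: SEQ = 57569, len = 1058 B, covers [57569, 58626]
Segment 2: SEQ = 58627, len = 815 B, covers [58627, 59441]
Segment 3: SEQ = 59442, len = 469 B, covers [59442, 59910] [LOST]
Segment 4: SEQ = 59911, len = 904 B, covers [59911, 60814]
In-order data received: bytes [57569, 59441] (segments 1..2).
Segment 3 missing -> gap begins at byte 59442; later segments buffered out of order.
Cumulative ACK = next expected in-order byte = 57569 + 1058 + 815 = 59442

59442


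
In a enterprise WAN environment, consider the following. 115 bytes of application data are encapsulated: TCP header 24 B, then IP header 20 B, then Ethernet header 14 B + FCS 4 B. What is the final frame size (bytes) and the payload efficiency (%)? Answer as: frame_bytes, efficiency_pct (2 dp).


TCP segment = 115 + 24 = 139 B
IP packet = 139 + 20 = 159 B
Ethernet frame = 159 + 14 + 4 = 177 B
Efficiency = app / frame = 115 / 177 = 0.649718 = 64.9718% -> 64.97% (2 dp)

177, 64.97


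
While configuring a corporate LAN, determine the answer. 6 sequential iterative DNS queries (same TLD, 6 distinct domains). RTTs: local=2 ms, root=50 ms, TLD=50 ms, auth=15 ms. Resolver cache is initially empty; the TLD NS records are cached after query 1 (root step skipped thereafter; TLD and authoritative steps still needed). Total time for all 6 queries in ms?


Lookup 1 (cold cache): local + root + TLD + auth = 2 + 50 + 50 + 15 = 117 ms
Lookups 2..6 (TLD NS cached -> skip root; new domain -> still ask TLD and auth): local + TLD + auth = 2 + 50 + 15 = 67 ms each
Remaining 5 lookups: 5 * 67 = 335 ms
Total = 117 + 335 = 452 ms

452


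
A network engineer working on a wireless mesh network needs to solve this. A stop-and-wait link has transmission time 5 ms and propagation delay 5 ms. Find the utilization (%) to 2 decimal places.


Given: Ttrans = 5 ms, Tprop = 5 ms
RTT = 2 * Tprop = 2 * 5 = 10 ms
U = Ttrans / (Ttrans + RTT)
U = 5 / (5 + 10)
U = 5 / 15 = 0.333333
U% = 33.33%

33.33


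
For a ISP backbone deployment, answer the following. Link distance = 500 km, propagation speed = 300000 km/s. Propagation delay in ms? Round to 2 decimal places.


Given: distance = 500 km, speed = 300000 km/s
Delay = distance / speed = 500 / 300000 seconds
Delay in ms = 500 * 1000 / 300000
Delay = 1.6667 ms
Rounded to 2 dp = 1.67 ms

1.67


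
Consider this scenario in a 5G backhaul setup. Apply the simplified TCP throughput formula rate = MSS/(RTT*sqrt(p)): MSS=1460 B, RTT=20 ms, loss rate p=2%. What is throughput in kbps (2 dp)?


Given: MSS = 1460 bytes, RTT = 20 ms, loss = 2%
RTT in seconds = 20 / 1000 = 0.02
Loss rate = 2% = 0.02
sqrt(loss) = sqrt(0.02) = 0.141421356237
Throughput (bytes/s) = 1460 / (0.02 * 0.141421356237) = 516187.9503
Throughput (kbps) = 516187.9503 * 8 / 1000 = 4129.503602 -> 4129.50 kbps (2 dp)

4129.50


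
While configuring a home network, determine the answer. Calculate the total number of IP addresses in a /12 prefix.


Given: CIDR prefix /12
Host bits = 32 - 12 = 20
Total addresses = 2^20 = 1048576

1048576


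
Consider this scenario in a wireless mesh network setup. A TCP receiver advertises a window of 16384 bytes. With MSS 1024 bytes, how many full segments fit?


Given: RWND = 16384 bytes, MSS = 1024 bytes
Full segments = floor(RWND / MSS)
Full segments = floor(16384 / 1024)
Full segments = floor(16.0) = 16

16


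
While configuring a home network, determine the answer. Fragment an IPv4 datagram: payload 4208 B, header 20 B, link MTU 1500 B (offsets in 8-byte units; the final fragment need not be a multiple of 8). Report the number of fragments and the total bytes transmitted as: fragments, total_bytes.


Max data per non-final fragment = floor((MTU - header)/8)*8 = floor((1500 - 20)/8)*8 = floor(1480/8)*8 = 1480 B
Final fragment needs no 8-byte alignment: it can carry up to MTU - header = 1480 B
Non-final fragments needed = ceil((payload - 1480) / 1480) = ceil(2728/1480) = ceil(1.8432) = 2
Number of fragments = 2 + 1 = 3
Fragment sizes (data): 2 * 1480 B + 1248 B (last, 1248 <= 1480 OK)
Total bytes sent = payload + n_frags * header = 4208 + 3*20 = 4208 + 60 = 4268 B

3, 4268


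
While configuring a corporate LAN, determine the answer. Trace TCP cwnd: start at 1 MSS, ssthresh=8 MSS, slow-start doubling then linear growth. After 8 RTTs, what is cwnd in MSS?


RTT 0: cwnd = 1 MSS (initial)
RTT 1: cwnd = 2 MSS (slow start, doubled)
RTT 2: cwnd = 4 MSS (slow start, doubled)
RTT 3: cwnd = 8 MSS (slow start, doubled)
RTT 4: cwnd = 9 MSS (congestion avoidance, +1)
RTT 5: cwnd = 10 MSS (congestion avoidance, +1)
RTT 6: cwnd = 11 MSS (congestion avoidance, +1)
RTT 7: cwnd = 12 MSS (congestion avoidance, +1)
RTT 8: cwnd = 13 MSS (congestion avoidance, +1)

13


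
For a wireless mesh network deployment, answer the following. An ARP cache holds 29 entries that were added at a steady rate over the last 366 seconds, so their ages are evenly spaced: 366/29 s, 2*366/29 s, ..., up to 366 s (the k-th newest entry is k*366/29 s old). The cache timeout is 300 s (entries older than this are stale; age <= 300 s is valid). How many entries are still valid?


Ages are k * 366/29 s for k = 1..29 (spacing = 12.6207 s).
Entry k is valid iff k * 366/29 <= 300 iff k <= 29 * 300 / 366 = 23.7705
n_valid = floor(23.7705) = 23
(n_stale = 29 - 23 = 6)

23


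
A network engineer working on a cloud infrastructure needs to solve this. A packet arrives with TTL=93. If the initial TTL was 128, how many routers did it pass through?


Given: initial TTL = 128, received TTL = 93
Hops = initial TTL - received TTL
Hops = 128 - 93 = 35

35


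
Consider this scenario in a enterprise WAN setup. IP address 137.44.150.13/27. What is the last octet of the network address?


Given: IP = 137.44.150.13, prefix = /27
Subnet mask = 255.255.255.224
Last octet of IP: 13
Last octet of mask: 224
Network last octet = 13 AND 224 = 0

0


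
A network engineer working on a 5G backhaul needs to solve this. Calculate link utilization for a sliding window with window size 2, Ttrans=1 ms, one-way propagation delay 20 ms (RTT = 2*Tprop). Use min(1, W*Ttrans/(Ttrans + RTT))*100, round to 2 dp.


Given: W = 2, Ttrans = 1 ms, RTT = 40 ms (= 2 * Tprop, Tprop = 20 ms)
Cycle time = Ttrans + RTT = 1 + 40 = 41 ms (first packet sent until its ACK returns)
W * Ttrans = 2 * 1 = 2 ms of sending per cycle
W * Ttrans / (Ttrans + RTT) = 2 / 41 = 0.048780
U = min(1, 0.048780) = 0.048780
U% = 4.88%

4.88


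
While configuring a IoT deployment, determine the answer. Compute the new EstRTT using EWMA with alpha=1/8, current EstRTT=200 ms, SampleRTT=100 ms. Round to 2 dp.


Given: EstRTT = 200 ms, SampleRTT = 100 ms, alpha = 1/8
New EstRTT = (1 - alpha) * EstRTT + alpha * SampleRTT
(7/8) * 200 = 175
(1/8) * 100 = 12.5
New EstRTT = 175 + 12.5 = 187.5 ms -> 187.50 ms (2 dp)

187.50


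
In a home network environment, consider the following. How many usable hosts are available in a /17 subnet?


Given: subnet mask /17
Host bits = 32 - 17 = 15
Total addresses = 2^15 = 32768
Usable hosts = 32768 - 2 (network + broadcast) = 32766

32766


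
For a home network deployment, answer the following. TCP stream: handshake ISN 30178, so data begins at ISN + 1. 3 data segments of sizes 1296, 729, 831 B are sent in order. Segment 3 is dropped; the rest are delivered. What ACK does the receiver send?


SYN uses sequence number 30178; first data byte = ISN + 1 = 30179.
Segment 1: SEQ = 30179, len = 1296 B, covers [30179, 31474]
Segment 2: SEQ = 31475, len = 729 B, covers [31475, 32203]
Segment 3: SEQ = 32204, len = 831 B, covers [32204, 33034] [LOST]
In-order data received: bytes [30179, 32203] (segments 1..2).
Segment 3 missing -> gap begins at byte 32204.
Cumulative ACK = next expected in-order byte = 30179 + 1296 + 729 = 32204

32204


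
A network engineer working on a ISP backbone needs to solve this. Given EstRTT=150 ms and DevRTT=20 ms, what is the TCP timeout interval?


Given: EstRTT = 150 ms, DevRTT = 20 ms
Timeout = EstRTT + 4 * DevRTT
4 * DevRTT = 4 * 20 = 80
Timeout = 150 + 80 = 230 ms

230


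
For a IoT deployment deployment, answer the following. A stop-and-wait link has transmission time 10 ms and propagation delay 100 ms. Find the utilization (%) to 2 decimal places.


Given: Ttrans = 10 ms, Tprop = 100 ms
RTT = 2 * Tprop = 2 * 100 = 200 ms
U = Ttrans / (Ttrans + RTT)
U = 10 / (10 + 200)
U = 10 / 210 = 0.047619
U% = 4.76%

4.76


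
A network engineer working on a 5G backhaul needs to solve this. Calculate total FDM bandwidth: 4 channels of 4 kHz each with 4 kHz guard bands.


Given: 4 channels, 4 kHz each, guard = 4 kHz
Channel bandwidth = 4 * 4 = 16 kHz
Guard bands = 3 gaps * 4 kHz = 12 kHz
Total = 16 + 12 = 28 kHz

28
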